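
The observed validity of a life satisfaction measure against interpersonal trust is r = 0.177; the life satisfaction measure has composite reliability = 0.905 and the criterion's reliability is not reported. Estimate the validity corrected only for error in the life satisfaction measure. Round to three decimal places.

Single correction: r_c = r_obs / √r_xx = 0.177 / √0.905 = 0.177 / 0.9513 ≈ 0.186.

0.186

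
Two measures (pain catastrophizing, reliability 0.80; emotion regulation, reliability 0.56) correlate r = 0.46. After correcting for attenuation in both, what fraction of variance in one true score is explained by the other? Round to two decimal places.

Disattenuated r = 0.46 / √(0.80 × 0.56) = 0.46 / 0.6693 = 0.6873.
Shared true-score variance = 0.6873² = 0.4724 ≈ 0.47.

0.47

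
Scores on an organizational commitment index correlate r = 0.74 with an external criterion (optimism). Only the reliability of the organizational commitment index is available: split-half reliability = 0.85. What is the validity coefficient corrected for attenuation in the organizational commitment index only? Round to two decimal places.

0.80

Single correction: r_c = r_obs / √r_xx = 0.74 / √0.85 = 0.74 / 0.9220 ≈ 0.80.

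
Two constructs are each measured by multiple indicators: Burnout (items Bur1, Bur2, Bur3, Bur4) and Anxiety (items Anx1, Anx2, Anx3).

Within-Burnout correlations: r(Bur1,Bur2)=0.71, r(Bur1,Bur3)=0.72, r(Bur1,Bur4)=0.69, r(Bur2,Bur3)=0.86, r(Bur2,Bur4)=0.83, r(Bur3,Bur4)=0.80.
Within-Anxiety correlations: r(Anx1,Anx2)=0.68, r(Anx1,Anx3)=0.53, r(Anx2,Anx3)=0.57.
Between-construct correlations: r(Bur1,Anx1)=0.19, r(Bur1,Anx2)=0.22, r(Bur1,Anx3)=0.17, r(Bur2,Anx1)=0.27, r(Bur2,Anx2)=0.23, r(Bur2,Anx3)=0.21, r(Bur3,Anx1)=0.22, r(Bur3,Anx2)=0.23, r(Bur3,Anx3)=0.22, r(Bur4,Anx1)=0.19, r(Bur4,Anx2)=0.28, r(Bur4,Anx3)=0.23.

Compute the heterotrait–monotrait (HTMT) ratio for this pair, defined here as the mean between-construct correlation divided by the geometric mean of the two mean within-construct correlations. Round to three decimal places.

Between-construct mean = 2.66/12 = 0.2217.
Mean within-Bur = 4.61/6 = 0.7683; mean within-Anx = 1.78/3 = 0.5933.
Geometric mean = √(0.7683 × 0.5933) = 0.6752.
HTMT = 0.2217 / 0.6752 = 0.328.

0.328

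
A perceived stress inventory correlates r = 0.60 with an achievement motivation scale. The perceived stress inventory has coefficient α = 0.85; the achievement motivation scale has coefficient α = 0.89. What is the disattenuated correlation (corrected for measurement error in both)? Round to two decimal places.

r_true = r_obs / √(r_xx · r_yy) = 0.60 / √(0.85 × 0.89) = 0.60 / √0.7565 = 0.60 / 0.8698 ≈ 0.69.

0.69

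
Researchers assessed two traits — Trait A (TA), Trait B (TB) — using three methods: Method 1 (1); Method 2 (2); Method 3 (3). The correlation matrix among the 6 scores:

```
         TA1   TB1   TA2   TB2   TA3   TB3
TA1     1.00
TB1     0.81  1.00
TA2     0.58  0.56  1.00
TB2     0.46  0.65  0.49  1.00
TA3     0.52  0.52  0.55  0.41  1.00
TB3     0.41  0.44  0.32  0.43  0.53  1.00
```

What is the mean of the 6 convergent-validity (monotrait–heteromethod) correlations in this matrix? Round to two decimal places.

0.53

Convergent values: 0.58, 0.52, 0.55, 0.65, 0.44, 0.43; mean = 3.17/6 = 0.53.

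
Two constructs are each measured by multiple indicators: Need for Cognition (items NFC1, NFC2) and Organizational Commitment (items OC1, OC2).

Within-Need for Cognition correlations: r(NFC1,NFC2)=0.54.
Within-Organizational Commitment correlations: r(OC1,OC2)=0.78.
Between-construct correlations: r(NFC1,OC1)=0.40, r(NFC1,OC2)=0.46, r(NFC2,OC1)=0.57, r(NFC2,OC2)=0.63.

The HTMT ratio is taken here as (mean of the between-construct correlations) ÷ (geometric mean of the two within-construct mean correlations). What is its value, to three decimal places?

Mean heterotrait r = 2.06/4 = 0.5150.
Mean within-NFC = 0.54/1 = 0.5400; mean within-OC = 0.78/1 = 0.7800.
Geometric mean = √(0.5400 × 0.7800) = 0.6490.
HTMT = 0.5150 / 0.6490 = 0.794.

0.794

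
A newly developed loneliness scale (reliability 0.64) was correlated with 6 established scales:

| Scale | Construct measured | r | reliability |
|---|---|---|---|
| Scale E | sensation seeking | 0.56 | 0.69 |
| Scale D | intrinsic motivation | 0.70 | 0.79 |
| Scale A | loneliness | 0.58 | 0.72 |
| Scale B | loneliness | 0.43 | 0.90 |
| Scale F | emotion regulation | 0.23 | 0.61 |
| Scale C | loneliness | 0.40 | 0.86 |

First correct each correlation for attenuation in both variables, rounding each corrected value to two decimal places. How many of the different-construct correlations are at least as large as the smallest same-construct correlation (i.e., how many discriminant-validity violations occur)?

2

Disattenuated r (r / √(r_scale · r_new)):
  Scale E (disc): 0.56 / √(0.69·0.64) = 0.84
  Scale D (disc): 0.70 / √(0.79·0.64) = 0.98
  Scale A (conv): 0.58 / √(0.72·0.64) = 0.85
  Scale B (conv): 0.43 / √(0.90·0.64) = 0.57
  Scale F (disc): 0.23 / √(0.61·0.64) = 0.37
  Scale C (conv): 0.40 / √(0.86·0.64) = 0.54
Smallest convergent = 0.54. Discriminant values: 0.84, 0.98, 0.37; count ≥ 0.54 → 2.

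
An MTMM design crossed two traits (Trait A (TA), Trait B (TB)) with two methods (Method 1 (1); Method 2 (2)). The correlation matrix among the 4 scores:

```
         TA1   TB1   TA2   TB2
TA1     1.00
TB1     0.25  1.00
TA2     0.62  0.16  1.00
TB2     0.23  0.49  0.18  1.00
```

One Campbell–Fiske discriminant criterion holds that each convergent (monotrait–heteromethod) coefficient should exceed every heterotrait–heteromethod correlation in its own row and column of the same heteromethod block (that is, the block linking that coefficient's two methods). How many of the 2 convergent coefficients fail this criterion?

Each convergent coefficient versus the relevant comparison correlations:
TA (methods 1·2): 0.62 vs {0.23, 0.16} → pass.
TB (methods 1·2): 0.49 vs {0.16, 0.23} → pass.
0 of 2 fail.

0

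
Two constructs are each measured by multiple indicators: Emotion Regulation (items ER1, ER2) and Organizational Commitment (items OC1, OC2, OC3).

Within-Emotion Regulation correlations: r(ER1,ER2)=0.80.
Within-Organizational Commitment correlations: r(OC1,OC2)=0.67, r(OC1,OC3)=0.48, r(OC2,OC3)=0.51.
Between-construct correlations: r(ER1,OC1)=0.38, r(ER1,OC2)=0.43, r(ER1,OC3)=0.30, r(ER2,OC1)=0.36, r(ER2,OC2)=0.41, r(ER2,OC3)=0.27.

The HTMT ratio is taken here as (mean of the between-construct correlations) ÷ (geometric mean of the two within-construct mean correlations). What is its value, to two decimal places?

Mean between = 2.15/6 = 0.3583.
Mean within-ER = 0.80/1 = 0.8000; mean within-OC = 1.66/3 = 0.5533.
Geometric mean = √(0.8000 × 0.5533) = 0.6653.
HTMT = 0.3583 / 0.6653 = 0.54.

0.54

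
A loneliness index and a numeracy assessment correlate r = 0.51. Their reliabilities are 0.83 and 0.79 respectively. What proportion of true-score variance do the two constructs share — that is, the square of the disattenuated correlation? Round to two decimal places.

Disattenuated r = 0.51 / √(0.83 × 0.79) = 0.51 / 0.8098 = 0.6298.
Shared true-score variance = 0.6298² = 0.3966 ≈ 0.40.

0.40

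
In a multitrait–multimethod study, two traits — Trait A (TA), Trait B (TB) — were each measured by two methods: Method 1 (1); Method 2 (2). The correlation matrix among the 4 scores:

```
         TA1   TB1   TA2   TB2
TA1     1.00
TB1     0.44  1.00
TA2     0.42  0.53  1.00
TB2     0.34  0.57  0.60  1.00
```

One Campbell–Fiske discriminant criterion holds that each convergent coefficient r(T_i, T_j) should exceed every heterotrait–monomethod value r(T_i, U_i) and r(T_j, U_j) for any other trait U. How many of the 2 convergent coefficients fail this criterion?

2

Convergent coefficients and their comparison sets:
TA (methods 1·2): 0.42 vs {0.44, 0.60} → fail.
TB (methods 1·2): 0.57 vs {0.44, 0.60} → fail.
2 of 2 fail.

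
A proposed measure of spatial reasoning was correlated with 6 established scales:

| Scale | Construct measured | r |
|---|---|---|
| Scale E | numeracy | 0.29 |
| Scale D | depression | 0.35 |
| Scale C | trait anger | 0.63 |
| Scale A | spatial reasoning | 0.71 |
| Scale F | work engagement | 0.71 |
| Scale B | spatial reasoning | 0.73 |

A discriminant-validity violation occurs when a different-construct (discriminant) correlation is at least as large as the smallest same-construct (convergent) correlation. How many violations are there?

Convergent (same construct = spatial reasoning): Scale A, Scale B.
Smallest convergent = 0.71. Discriminant values: 0.29, 0.35, 0.63, 0.71; count ≥ 0.71 → 1.

1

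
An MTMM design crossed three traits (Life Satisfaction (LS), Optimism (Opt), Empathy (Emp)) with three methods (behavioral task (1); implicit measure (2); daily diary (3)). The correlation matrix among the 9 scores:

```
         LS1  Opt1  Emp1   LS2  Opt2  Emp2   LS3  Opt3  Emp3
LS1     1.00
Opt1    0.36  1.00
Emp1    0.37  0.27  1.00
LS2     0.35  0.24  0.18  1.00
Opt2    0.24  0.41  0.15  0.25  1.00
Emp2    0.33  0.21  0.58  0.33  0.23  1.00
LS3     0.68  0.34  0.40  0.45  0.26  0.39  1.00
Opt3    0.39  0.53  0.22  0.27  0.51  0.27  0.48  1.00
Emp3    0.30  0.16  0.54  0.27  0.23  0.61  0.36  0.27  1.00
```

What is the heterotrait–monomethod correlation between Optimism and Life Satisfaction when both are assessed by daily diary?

0.48

Different traits, same method: r(Opt3, LS3) = 0.48.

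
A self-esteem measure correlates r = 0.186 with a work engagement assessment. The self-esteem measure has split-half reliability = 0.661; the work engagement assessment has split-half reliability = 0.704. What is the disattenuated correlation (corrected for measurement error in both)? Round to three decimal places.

0.273

r_true = r_obs / √(r_xx · r_yy) = 0.186 / √(0.661 × 0.704) = 0.186 / √0.465344 = 0.186 / 0.6822 ≈ 0.273.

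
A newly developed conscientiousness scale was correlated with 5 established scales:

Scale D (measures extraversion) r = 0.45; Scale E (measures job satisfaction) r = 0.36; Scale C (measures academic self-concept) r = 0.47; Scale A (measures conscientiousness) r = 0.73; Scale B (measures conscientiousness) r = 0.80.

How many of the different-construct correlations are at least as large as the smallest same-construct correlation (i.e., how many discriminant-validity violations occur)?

Convergent (same construct = conscientiousness): Scale A, Scale B.
Smallest convergent = 0.73. Discriminant values: 0.45, 0.36, 0.47; count ≥ 0.73 → 0.

0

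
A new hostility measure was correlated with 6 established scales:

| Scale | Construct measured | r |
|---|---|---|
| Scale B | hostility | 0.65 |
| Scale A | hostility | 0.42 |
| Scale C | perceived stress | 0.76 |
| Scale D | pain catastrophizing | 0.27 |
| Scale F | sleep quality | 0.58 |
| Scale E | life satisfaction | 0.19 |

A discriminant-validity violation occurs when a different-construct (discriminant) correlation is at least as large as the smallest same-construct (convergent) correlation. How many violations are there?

Convergent (same construct = hostility): Scale B, Scale A.
Smallest convergent = 0.42. Discriminant values: 0.76, 0.27, 0.58, 0.19; count ≥ 0.42 → 2.

2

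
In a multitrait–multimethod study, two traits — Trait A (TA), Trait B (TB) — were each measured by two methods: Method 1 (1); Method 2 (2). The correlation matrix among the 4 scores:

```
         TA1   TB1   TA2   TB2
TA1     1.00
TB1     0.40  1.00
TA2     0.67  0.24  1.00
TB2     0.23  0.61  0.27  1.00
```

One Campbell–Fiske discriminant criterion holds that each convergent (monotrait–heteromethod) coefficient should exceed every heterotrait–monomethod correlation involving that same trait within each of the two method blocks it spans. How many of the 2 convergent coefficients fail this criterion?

0

Checking each validity diagonal entry against its comparison values:
TA (methods 1·2): 0.67 vs {0.40, 0.27} → pass.
TB (methods 1·2): 0.61 vs {0.40, 0.27} → pass.
0 of 2 fail.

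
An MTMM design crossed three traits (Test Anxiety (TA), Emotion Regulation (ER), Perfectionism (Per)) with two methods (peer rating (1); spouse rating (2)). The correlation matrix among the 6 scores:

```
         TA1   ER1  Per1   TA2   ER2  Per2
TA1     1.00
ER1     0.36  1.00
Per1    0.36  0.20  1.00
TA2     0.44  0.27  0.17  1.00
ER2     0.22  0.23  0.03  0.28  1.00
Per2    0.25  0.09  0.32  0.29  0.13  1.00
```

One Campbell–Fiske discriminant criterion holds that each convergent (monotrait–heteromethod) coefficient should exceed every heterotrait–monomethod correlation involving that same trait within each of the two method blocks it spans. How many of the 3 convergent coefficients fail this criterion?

Checking each validity diagonal entry against its comparison values:
TA (methods 1·2): 0.44 vs {0.36, 0.28, 0.36, 0.29} → pass.
ER (methods 1·2): 0.23 vs {0.36, 0.28, 0.20, 0.13} → fail.
Per (methods 1·2): 0.32 vs {0.36, 0.29, 0.20, 0.13} → fail.
2 of 3 fail.

2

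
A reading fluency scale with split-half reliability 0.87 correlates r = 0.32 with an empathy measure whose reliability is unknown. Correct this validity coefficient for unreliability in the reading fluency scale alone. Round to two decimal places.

0.34

Single correction: r_c = r_obs / √r_xx = 0.32 / √0.87 = 0.32 / 0.9327 ≈ 0.34.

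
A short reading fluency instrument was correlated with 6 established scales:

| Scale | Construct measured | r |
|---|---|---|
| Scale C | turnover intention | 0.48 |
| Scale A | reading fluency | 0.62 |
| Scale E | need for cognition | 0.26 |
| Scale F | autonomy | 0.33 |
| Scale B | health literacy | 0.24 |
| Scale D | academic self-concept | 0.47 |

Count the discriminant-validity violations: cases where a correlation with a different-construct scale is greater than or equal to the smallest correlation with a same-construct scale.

Convergent (same construct = reading fluency): Scale A.
Smallest convergent = 0.62. Discriminant values: 0.48, 0.26, 0.33, 0.24, 0.47; count ≥ 0.62 → 0.

0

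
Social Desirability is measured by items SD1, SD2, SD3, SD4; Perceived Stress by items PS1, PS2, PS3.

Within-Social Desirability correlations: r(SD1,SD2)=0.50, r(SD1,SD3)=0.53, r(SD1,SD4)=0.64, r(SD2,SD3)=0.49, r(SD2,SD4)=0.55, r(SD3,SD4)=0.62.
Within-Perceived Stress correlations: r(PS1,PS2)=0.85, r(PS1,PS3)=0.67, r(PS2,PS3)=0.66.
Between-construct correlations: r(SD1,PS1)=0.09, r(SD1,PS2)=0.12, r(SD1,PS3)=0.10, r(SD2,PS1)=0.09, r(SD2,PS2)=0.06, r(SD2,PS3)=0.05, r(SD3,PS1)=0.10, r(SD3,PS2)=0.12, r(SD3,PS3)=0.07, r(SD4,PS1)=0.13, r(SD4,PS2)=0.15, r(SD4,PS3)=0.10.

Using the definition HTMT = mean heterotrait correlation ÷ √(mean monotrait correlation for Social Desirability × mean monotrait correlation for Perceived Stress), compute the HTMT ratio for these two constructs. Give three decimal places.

0.155

Mean between = 1.18/12 = 0.0983.
Mean within-SD = 3.33/6 = 0.5550; mean within-PS = 2.18/3 = 0.7267.
Geometric mean = √(0.5550 × 0.7267) = 0.6351.
HTMT = 0.0983 / 0.6351 = 0.155.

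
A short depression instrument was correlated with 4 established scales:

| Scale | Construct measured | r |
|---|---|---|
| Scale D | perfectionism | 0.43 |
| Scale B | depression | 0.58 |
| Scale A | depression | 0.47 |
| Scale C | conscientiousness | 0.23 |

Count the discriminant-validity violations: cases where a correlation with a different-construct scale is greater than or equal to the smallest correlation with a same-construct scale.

0

Convergent (same construct = depression): Scale B, Scale A.
Smallest convergent = 0.47. Discriminant values: 0.43, 0.23; count ≥ 0.47 → 0.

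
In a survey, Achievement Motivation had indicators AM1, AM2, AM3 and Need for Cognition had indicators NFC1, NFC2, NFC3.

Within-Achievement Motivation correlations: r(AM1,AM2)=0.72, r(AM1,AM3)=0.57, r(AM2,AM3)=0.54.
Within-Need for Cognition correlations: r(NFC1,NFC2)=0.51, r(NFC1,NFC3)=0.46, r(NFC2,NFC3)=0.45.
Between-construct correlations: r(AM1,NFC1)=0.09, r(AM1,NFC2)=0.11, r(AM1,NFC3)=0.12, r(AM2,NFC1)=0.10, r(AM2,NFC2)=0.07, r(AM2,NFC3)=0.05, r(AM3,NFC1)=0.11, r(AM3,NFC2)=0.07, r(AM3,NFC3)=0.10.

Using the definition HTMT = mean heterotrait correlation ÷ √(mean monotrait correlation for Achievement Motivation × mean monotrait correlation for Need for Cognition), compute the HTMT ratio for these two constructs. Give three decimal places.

0.170

Mean between = 0.82/9 = 0.0911.
Mean within-AM = 1.83/3 = 0.6100; mean within-NFC = 1.42/3 = 0.4733.
Geometric mean = √(0.6100 × 0.4733) = 0.5373.
HTMT = 0.0911 / 0.5373 = 0.170.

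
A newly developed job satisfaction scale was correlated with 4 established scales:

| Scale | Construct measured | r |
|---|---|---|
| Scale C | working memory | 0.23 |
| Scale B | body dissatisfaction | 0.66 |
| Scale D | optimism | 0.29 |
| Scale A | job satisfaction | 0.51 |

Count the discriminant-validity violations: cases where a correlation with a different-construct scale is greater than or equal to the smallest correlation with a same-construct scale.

1

Convergent (same construct = job satisfaction): Scale A.
Smallest convergent = 0.51. Discriminant values: 0.23, 0.66, 0.29; count ≥ 0.51 → 1.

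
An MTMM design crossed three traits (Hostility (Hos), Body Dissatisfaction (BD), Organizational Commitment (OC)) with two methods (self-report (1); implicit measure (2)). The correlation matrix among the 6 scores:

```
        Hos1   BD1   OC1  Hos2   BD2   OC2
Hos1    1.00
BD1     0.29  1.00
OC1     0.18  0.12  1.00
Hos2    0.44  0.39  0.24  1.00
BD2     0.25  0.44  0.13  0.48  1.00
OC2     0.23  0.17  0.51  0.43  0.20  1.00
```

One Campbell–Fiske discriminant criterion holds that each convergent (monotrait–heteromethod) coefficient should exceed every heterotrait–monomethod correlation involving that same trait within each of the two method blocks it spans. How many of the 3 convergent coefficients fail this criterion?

Checking each validity diagonal entry against its comparison values:
Hos (methods 1·2): 0.44 vs {0.29, 0.48, 0.18, 0.43} → fail.
BD (methods 1·2): 0.44 vs {0.29, 0.48, 0.12, 0.20} → fail.
OC (methods 1·2): 0.51 vs {0.18, 0.43, 0.12, 0.20} → pass.
2 of 3 fail.

2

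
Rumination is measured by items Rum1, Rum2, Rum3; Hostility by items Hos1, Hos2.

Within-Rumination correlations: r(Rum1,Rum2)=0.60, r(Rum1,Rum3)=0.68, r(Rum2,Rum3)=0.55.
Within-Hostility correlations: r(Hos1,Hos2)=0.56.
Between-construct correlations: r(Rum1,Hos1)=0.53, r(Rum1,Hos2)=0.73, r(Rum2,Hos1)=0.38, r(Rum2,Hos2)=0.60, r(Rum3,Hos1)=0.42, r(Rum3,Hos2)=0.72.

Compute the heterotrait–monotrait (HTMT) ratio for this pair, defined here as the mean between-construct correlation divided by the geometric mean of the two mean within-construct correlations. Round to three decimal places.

Between-construct mean = 3.38/6 = 0.5633.
Mean within-Rum = 1.83/3 = 0.6100; mean within-Hos = 0.56/1 = 0.5600.
Geometric mean = √(0.6100 × 0.5600) = 0.5845.
HTMT = 0.5633 / 0.5845 = 0.964.

0.964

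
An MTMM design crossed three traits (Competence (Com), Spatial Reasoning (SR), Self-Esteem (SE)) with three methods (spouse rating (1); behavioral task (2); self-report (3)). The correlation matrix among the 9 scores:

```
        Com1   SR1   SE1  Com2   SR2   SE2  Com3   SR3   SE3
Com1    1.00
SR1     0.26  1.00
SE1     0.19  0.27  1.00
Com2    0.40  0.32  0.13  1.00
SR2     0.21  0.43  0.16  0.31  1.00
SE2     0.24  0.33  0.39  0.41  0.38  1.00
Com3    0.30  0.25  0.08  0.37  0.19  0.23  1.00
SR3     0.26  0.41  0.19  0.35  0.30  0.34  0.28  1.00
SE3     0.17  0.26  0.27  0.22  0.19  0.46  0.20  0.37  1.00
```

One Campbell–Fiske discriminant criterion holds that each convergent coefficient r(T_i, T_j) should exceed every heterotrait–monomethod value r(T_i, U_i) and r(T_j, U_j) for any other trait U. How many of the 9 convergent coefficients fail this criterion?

5

Checking each validity diagonal entry against its comparison values:
Com (methods 1·2): 0.40 vs {0.26, 0.31, 0.19, 0.41} → fail.
Com (methods 1·3): 0.30 vs {0.26, 0.28, 0.19, 0.20} → pass.
Com (methods 2·3): 0.37 vs {0.31, 0.28, 0.41, 0.20} → fail.
SR (methods 1·2): 0.43 vs {0.26, 0.31, 0.27, 0.38} → pass.
SR (methods 1·3): 0.41 vs {0.26, 0.28, 0.27, 0.37} → pass.
SR (methods 2·3): 0.30 vs {0.31, 0.28, 0.38, 0.37} → fail.
SE (methods 1·2): 0.39 vs {0.19, 0.41, 0.27, 0.38} → fail.
SE (methods 1·3): 0.27 vs {0.19, 0.20, 0.27, 0.37} → fail.
SE (methods 2·3): 0.46 vs {0.41, 0.20, 0.38, 0.37} → pass.
5 of 9 fail.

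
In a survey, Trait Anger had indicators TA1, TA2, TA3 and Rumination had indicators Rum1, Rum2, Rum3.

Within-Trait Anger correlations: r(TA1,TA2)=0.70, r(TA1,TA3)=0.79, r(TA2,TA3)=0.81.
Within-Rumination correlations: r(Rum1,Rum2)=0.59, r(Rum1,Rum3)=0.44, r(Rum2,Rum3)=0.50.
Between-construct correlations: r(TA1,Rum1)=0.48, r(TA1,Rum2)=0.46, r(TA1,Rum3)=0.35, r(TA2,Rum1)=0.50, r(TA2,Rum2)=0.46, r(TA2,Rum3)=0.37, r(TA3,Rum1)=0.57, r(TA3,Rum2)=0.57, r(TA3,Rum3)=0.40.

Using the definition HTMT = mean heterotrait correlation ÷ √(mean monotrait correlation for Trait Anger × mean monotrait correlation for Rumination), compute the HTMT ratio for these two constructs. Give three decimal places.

0.739

Mean between = 4.16/9 = 0.4622.
Mean within-TA = 2.30/3 = 0.7667; mean within-Rum = 1.53/3 = 0.5100.
Geometric mean = √(0.7667 × 0.5100) = 0.6253.
HTMT = 0.4622 / 0.6253 = 0.739.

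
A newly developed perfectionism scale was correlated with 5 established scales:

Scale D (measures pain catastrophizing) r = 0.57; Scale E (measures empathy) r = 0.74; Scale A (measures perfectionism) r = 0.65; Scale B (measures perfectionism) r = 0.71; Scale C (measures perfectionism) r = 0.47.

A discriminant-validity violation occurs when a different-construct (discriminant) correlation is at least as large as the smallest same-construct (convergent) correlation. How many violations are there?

Convergent (same construct = perfectionism): Scale A, Scale B, Scale C.
Smallest convergent = 0.47. Discriminant values: 0.57, 0.74; count ≥ 0.47 → 2.

2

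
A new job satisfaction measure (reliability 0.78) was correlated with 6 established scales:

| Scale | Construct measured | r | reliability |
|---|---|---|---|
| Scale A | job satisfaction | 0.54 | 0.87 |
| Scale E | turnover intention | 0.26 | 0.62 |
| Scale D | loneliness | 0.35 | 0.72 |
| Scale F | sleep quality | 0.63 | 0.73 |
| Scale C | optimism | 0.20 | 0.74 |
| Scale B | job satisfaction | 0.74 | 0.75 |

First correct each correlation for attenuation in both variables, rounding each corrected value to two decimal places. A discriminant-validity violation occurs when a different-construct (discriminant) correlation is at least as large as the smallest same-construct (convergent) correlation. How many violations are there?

Disattenuated r (r / √(r_scale · r_new)):
  Scale A (conv): 0.54 / √(0.87·0.78) = 0.66
  Scale E (disc): 0.26 / √(0.62·0.78) = 0.37
  Scale D (disc): 0.35 / √(0.72·0.78) = 0.47
  Scale F (disc): 0.63 / √(0.73·0.78) = 0.83
  Scale C (disc): 0.20 / √(0.74·0.78) = 0.26
  Scale B (conv): 0.74 / √(0.75·0.78) = 0.97
Smallest convergent = 0.66. Discriminant values: 0.37, 0.47, 0.83, 0.26; count ≥ 0.66 → 1.

1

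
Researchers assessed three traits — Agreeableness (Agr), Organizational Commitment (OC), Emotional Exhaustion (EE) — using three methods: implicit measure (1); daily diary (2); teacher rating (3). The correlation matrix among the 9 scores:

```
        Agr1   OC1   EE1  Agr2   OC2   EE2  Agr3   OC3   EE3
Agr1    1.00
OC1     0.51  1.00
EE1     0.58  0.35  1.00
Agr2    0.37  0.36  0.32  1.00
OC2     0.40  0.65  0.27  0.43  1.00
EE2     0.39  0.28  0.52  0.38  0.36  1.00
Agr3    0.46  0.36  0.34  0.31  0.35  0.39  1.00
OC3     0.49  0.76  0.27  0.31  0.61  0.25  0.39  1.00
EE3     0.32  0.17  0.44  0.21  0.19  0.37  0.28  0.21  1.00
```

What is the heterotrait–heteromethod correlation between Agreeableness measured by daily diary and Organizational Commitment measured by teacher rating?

Different traits and methods: r(Agr2, OC3) = 0.31.

0.31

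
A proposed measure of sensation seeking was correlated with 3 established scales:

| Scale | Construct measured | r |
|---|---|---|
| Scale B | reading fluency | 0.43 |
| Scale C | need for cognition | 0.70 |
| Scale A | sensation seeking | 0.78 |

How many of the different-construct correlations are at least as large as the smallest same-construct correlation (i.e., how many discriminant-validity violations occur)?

Convergent (same construct = sensation seeking): Scale A.
Smallest convergent = 0.78. Discriminant values: 0.43, 0.70; count ≥ 0.78 → 0.

0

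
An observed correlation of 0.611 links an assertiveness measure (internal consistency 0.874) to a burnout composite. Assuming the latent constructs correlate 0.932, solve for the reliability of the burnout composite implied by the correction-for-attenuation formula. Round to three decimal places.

r_true = r_obs / √(r_xx · r_yy) ⇒ 0.932 = 0.611 / √(0.874 · r_yy).
√(0.874 · r_yy) = 0.611 / 0.932 = 0.6556; 0.874 · r_yy = 0.4298; r_yy = 0.4298 / 0.874 ≈ 0.492.

0.492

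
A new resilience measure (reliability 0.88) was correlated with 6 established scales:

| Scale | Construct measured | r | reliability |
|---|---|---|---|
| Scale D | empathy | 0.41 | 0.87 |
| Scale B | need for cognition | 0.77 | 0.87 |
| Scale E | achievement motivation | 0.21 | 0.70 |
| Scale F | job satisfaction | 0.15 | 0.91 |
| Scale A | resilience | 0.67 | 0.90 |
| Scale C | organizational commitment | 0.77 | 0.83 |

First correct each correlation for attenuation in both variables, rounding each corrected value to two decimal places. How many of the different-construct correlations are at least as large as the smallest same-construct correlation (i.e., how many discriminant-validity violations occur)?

Disattenuated r (r / √(r_scale · r_new)):
  Scale D (disc): 0.41 / √(0.87·0.88) = 0.47
  Scale B (disc): 0.77 / √(0.87·0.88) = 0.88
  Scale E (disc): 0.21 / √(0.70·0.88) = 0.27
  Scale F (disc): 0.15 / √(0.91·0.88) = 0.17
  Scale A (conv): 0.67 / √(0.90·0.88) = 0.75
  Scale C (disc): 0.77 / √(0.83·0.88) = 0.90
Smallest convergent = 0.75. Discriminant values: 0.47, 0.88, 0.27, 0.17, 0.90; count ≥ 0.75 → 2.

2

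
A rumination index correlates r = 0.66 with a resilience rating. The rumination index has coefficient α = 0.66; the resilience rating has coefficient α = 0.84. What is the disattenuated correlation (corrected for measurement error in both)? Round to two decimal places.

0.89

r_true = r_obs / √(r_xx · r_yy) = 0.66 / √(0.66 × 0.84) = 0.66 / √0.5544 = 0.66 / 0.7446 ≈ 0.89.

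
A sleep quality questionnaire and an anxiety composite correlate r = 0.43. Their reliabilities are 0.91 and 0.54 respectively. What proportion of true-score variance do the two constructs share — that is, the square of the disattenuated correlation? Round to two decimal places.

0.38

Disattenuated r = 0.43 / √(0.91 × 0.54) = 0.43 / 0.7010 = 0.6134.
Shared true-score variance = 0.6134² = 0.3763 ≈ 0.38.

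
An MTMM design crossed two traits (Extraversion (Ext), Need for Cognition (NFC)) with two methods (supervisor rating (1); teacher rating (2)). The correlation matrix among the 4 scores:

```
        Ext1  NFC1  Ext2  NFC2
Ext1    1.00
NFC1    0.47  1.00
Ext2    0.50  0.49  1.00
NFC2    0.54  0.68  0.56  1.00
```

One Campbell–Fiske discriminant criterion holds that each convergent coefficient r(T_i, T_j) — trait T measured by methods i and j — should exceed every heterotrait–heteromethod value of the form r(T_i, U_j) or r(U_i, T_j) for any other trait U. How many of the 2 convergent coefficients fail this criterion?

Checking each validity diagonal entry against its comparison values:
Ext (methods 1·2): 0.50 vs {0.54, 0.49} → fail.
NFC (methods 1·2): 0.68 vs {0.49, 0.54} → pass.
1 of 2 fail.

1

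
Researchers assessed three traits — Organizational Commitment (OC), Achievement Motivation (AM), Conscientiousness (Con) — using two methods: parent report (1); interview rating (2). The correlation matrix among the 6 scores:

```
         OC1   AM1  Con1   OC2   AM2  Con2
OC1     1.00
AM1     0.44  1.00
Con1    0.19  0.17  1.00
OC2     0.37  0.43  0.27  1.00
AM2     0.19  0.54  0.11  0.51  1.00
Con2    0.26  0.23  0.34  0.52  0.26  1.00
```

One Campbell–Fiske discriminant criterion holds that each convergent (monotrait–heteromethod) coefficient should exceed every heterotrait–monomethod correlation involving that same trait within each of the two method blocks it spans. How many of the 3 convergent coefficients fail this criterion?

2

Each convergent coefficient versus the relevant comparison correlations:
OC (methods 1·2): 0.37 vs {0.44, 0.51, 0.19, 0.52} → fail.
AM (methods 1·2): 0.54 vs {0.44, 0.51, 0.17, 0.26} → pass.
Con (methods 1·2): 0.34 vs {0.19, 0.52, 0.17, 0.26} → fail.
2 of 3 fail.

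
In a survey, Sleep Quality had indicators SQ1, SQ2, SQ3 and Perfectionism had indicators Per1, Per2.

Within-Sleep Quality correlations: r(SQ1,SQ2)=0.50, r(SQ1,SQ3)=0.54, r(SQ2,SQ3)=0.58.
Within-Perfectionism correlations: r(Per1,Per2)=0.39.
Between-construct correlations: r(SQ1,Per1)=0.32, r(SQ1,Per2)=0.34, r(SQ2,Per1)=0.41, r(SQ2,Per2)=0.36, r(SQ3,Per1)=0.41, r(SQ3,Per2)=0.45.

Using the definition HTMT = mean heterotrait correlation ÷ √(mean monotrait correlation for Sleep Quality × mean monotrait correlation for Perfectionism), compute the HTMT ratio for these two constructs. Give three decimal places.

0.832

Mean between = 2.29/6 = 0.3817.
Mean within-SQ = 1.62/3 = 0.5400; mean within-Per = 0.39/1 = 0.3900.
Geometric mean = √(0.5400 × 0.3900) = 0.4589.
HTMT = 0.3817 / 0.4589 = 0.832.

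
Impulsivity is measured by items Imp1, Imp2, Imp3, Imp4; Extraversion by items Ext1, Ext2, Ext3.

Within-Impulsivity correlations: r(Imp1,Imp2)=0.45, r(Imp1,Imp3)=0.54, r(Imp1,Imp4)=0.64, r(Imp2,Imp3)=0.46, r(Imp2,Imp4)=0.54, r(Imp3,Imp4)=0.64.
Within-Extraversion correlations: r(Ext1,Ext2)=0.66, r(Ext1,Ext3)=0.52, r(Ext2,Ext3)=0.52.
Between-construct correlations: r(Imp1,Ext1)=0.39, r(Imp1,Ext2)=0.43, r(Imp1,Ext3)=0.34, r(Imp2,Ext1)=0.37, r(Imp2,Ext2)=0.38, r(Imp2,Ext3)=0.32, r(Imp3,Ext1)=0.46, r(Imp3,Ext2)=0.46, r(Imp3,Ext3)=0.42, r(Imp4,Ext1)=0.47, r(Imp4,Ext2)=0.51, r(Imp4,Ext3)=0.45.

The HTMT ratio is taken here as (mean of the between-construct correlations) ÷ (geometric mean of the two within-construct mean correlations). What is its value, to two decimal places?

Mean between = 5.00/12 = 0.4167.
Mean within-Imp = 3.27/6 = 0.5450; mean within-Ext = 1.70/3 = 0.5667.
Geometric mean = √(0.5450 × 0.5667) = 0.5557.
HTMT = 0.4167 / 0.5557 = 0.75.

0.75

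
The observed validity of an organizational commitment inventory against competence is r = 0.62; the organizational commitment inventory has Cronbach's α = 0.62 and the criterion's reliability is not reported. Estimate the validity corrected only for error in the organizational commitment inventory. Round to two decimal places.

Single correction: r_c = r_obs / √r_xx = 0.62 / √0.62 = 0.62 / 0.7874 ≈ 0.79.

0.79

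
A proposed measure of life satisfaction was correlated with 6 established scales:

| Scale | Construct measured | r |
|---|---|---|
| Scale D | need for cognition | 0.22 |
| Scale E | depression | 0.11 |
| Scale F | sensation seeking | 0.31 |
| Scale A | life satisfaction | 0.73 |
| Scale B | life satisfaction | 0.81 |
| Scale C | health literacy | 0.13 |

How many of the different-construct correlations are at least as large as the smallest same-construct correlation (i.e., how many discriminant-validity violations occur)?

Convergent (same construct = life satisfaction): Scale A, Scale B.
Smallest convergent = 0.73. Discriminant values: 0.22, 0.11, 0.31, 0.13; count ≥ 0.73 → 0.

0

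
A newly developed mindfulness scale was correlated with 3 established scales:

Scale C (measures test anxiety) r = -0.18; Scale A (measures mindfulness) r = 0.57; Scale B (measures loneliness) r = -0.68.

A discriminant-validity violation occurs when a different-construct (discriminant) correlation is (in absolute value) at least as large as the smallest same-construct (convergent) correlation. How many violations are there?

Convergent (same construct = mindfulness): Scale A.
Smallest convergent = 0.57. Discriminant |r|: 0.18, 0.68; count ≥ 0.57 → 1.

1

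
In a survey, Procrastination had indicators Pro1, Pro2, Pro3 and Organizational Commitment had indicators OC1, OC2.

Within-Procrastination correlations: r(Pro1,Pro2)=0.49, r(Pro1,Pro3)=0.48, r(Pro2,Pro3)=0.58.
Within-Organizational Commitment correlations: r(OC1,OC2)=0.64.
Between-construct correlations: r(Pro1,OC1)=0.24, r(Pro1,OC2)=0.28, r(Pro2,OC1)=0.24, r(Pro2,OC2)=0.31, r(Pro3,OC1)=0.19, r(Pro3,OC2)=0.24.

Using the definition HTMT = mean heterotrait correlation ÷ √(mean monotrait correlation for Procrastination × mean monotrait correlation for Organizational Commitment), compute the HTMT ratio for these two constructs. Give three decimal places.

Mean between = 1.50/6 = 0.2500.
Mean within-Pro = 1.55/3 = 0.5167; mean within-OC = 0.64/1 = 0.6400.
Geometric mean = √(0.5167 × 0.6400) = 0.5751.
HTMT = 0.2500 / 0.5751 = 0.435.

0.435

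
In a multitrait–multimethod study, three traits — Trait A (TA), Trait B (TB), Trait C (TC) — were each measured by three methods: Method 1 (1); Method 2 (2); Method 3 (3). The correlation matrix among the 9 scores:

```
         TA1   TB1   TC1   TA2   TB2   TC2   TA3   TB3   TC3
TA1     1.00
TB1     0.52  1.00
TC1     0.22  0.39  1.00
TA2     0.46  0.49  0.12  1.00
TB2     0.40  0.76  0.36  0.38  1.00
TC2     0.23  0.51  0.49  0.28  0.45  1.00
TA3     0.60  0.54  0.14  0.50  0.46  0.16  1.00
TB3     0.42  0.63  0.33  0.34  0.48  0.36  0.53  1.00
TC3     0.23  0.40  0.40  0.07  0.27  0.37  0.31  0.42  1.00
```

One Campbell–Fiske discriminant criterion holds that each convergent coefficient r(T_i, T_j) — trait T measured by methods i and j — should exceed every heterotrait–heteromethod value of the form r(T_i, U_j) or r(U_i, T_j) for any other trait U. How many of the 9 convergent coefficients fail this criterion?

Each convergent coefficient versus the relevant comparison correlations:
TA (methods 1·2): 0.46 vs {0.40, 0.49, 0.23, 0.12} → fail.
TA (methods 1·3): 0.60 vs {0.42, 0.54, 0.23, 0.14} → pass.
TA (methods 2·3): 0.50 vs {0.34, 0.46, 0.07, 0.16} → pass.
TB (methods 1·2): 0.76 vs {0.49, 0.40, 0.51, 0.36} → pass.
TB (methods 1·3): 0.63 vs {0.54, 0.42, 0.40, 0.33} → pass.
TB (methods 2·3): 0.48 vs {0.46, 0.34, 0.27, 0.36} → pass.
TC (methods 1·2): 0.49 vs {0.12, 0.23, 0.36, 0.51} → fail.
TC (methods 1·3): 0.40 vs {0.14, 0.23, 0.33, 0.40} → fail.
TC (methods 2·3): 0.37 vs {0.16, 0.07, 0.36, 0.27} → pass.
3 of 9 fail.

3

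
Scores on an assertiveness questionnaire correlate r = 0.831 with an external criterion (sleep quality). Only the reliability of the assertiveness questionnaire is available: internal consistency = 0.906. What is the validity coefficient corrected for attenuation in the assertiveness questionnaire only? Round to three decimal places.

0.873

Single correction: r_c = r_obs / √r_xx = 0.831 / √0.906 = 0.831 / 0.9518 ≈ 0.873.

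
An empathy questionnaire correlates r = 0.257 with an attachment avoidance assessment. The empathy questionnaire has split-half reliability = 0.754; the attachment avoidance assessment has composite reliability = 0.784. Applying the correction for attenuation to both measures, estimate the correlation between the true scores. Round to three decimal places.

r_true = r_obs / √(r_xx · r_yy) = 0.257 / √(0.754 × 0.784) = 0.257 / √0.591136 = 0.257 / 0.7689 ≈ 0.334.

0.334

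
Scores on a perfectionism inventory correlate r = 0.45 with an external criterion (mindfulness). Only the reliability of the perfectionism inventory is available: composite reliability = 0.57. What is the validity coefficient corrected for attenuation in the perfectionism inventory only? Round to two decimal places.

0.60

Single correction: r_c = r_obs / √r_xx = 0.45 / √0.57 = 0.45 / 0.7550 ≈ 0.60.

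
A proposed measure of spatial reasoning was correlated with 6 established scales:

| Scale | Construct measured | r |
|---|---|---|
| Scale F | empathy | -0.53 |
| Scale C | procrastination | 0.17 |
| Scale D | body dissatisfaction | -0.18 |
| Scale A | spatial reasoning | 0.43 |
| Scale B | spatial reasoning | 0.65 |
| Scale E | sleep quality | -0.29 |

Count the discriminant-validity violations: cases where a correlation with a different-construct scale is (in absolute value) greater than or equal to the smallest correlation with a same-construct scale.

Convergent (same construct = spatial reasoning): Scale A, Scale B.
Smallest convergent = 0.43. Discriminant |r|: 0.53, 0.17, 0.18, 0.29; count ≥ 0.43 → 1.

1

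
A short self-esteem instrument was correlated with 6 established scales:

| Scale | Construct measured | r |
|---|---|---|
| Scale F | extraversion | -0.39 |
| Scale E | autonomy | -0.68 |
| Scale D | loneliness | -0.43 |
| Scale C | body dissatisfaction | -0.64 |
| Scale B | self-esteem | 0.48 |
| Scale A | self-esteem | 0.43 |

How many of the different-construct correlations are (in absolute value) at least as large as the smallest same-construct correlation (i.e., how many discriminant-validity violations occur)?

Convergent (same construct = self-esteem): Scale B, Scale A.
Smallest convergent = 0.43. Discriminant |r|: 0.39, 0.68, 0.43, 0.64; count ≥ 0.43 → 3.

3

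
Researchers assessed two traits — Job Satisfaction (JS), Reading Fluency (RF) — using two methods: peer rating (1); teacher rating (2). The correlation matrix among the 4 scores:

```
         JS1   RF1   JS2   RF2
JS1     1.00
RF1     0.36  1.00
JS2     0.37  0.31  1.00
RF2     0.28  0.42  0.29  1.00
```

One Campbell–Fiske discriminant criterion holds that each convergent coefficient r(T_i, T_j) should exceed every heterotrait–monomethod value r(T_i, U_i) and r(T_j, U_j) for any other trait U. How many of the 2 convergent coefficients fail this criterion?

0

Checking each validity diagonal entry against its comparison values:
JS (methods 1·2): 0.37 vs {0.36, 0.29} → pass.
RF (methods 1·2): 0.42 vs {0.36, 0.29} → pass.
0 of 2 fail.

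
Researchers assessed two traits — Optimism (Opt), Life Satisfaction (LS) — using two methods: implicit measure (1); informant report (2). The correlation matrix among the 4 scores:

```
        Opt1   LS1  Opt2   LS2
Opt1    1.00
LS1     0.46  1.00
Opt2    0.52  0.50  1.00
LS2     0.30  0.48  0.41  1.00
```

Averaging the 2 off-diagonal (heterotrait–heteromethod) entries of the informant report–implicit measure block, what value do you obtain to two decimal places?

0.40

HTHM values (method 2 × method 1): 0.50, 0.30; mean = 0.80/2 = 0.40.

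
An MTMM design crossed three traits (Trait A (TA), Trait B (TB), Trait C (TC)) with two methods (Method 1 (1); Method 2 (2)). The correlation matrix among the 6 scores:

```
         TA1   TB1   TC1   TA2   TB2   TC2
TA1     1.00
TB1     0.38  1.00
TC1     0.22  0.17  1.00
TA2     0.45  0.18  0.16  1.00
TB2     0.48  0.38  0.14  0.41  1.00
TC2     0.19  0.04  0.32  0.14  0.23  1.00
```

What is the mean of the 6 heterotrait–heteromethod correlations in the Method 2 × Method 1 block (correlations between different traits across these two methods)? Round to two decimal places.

0.20

HTHM values (method 2 × method 1): 0.18, 0.16, 0.48, 0.14, 0.19, 0.04; mean = 1.19/6 = 0.20.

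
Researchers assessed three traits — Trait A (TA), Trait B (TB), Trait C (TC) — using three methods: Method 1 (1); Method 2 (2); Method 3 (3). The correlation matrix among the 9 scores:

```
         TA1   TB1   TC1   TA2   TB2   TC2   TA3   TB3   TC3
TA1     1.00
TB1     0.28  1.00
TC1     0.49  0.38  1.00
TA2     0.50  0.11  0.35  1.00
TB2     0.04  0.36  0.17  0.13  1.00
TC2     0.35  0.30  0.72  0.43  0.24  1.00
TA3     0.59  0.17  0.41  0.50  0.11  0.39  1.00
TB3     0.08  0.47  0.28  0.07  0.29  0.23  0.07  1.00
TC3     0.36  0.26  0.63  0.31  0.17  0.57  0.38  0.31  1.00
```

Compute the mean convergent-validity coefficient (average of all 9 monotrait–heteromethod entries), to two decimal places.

0.51

Convergent values: 0.50, 0.59, 0.50, 0.36, 0.47, 0.29, 0.72, 0.63, 0.57; mean = 4.63/9 = 0.51.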